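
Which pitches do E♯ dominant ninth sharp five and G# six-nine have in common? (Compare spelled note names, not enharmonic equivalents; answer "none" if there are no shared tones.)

E♯ dominant ninth sharp five: E-sharp G-double-sharp B-double-sharp D-sharp F-double-sharp
G# six-nine: G-sharp B-sharp D-sharp E-sharp A-sharp
Common to both → E-sharp, D-sharp.

E-sharp – D-sharp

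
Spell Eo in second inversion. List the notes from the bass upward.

B♭, E, G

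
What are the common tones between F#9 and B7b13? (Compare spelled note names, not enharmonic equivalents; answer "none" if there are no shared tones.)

F#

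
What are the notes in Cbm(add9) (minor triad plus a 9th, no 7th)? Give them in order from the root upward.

Cbm(add9): minor added-ninth on Cb.
root → Cb
3rd (minor 3rd) → Ebb
5th (perfect 5th) → Gb
9th (major 9th) → Db

Cb, Ebb, Gb, Db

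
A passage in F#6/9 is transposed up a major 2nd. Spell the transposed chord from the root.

F# up a major 2nd → G#. New chord: G# six-nine.
Root: G#
Major 3rd (3rd): B#
Perfect 5th (5th): D#
Major 6th (6th): E#
Major 9th (9th): A#

G#, B#, D#, E#, A#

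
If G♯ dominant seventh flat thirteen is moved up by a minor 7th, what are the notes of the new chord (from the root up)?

Transposed root: G-sharp → F-sharp (minor 7th up). So we spell F-sharp dominant seventh flat thirteen:
Root: F-sharp
Major 3rd (3rd): A-sharp
Perfect 5th (5th): C-sharp
Minor 7th (7th): E
Minor 13th (13th): D

F-sharp – A-sharp – C-sharp – E – D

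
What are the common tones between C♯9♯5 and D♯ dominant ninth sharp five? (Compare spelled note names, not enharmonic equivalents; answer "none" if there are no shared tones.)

C♯9♯5: C# E# G## B D#
D♯ dominant ninth sharp five: D# F## A## C# E#
Common to both → C#, E#, D#.

C#, E#, D#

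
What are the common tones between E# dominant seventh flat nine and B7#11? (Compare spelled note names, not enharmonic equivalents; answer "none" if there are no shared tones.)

E♯ D♯ F♯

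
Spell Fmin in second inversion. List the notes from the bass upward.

C – F – Ab

Fmin = F–Ab–C; second inversion → fifth (C) lowest.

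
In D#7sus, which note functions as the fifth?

D#7sus is built on D#; its 5th is a perfect 5th above the root.
A fifth above D uses the letter A, and the perfect 5th above D# is A#.

A#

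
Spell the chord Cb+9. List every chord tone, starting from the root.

Cb+9 is a dominant ninth sharp five built on Cb.
- root: Cb
- major 3rd: Eb
- augmented 5th: G
- minor 7th: Bbb
- major 9th: Db

Cb  Eb  G  Bbb  Db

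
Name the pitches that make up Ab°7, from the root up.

Ab – Cb – Ebb – Gbb

Root Ab, quality diminished seventh:
Root: Ab
Minor 3rd (3rd): Cb
Diminished 5th (5th): Ebb
Diminished 7th (7th): Gbb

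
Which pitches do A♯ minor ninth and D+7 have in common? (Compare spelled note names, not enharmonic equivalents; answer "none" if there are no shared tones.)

A♯

A♯ minor ninth = A♯, C♯, E♯, G♯, B♯.
D+7 = D, F♯, A♯, C.
Shared: A♯.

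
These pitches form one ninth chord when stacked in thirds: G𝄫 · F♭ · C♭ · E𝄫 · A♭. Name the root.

F♭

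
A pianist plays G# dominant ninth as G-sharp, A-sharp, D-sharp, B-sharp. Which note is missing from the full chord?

F-sharp

The full G# dominant ninth chord is G-sharp, B-sharp, D-sharp, F-sharp, A-sharp.
Comparing with the voicing, the minor 7th (7th) — F-sharp — is absent.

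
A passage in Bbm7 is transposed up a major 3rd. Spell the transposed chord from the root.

D  F  A  C

Transposed root: Bb → D (major 3rd up). So we spell D minor seventh:
Root: D
Minor 3rd (3rd): F
Perfect 5th (5th): A
Minor 7th (7th): C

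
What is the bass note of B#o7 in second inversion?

F#

B#o7 in root position is B#–D#–F#–A.
Second inversion places the fifth in the bass, which is F#.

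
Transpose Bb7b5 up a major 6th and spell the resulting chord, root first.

G, B, D♭, F

Transposed root: B♭ → G (major 6th up). So we spell G dominant seventh flat five:
root → G
3rd (major 3rd) → B
5th (diminished 5th) → D♭
7th (minor 7th) → F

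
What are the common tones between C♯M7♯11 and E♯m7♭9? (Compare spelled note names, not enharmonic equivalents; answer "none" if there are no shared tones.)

C♯M7♯11 = C#, E#, G#, B#, F##.
E♯m7♭9 = E#, G#, B#, D#, F#.
Shared: E#, G#, B#.

E#  G#  B#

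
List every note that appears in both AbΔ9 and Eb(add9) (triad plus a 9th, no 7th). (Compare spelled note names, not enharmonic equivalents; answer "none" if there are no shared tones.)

AbΔ9 = A♭, C, E♭, G, B♭.
Eb(add9) = E♭, G, B♭, F.
Shared: E♭, G, B♭.

E♭, G, B♭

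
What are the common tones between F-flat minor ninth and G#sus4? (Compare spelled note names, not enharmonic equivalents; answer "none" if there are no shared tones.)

none

F-flat minor ninth = Fb, Abb, Cb, Ebb, Gb.
G#sus4 = G#, C#, D#.
Shared: none.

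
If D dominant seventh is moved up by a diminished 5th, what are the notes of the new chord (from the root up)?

A♭ C E♭ G♭

D up a diminished 5th → A♭. New chord: A♭ dominant seventh.
A♭ — root
C — major 3rd
E♭ — perfect 5th
G♭ — minor 7th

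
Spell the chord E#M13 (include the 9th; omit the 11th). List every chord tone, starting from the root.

E#M13: major thirteenth on E#.
Root: E#
Major 3rd (3rd): G##
Perfect 5th (5th): B#
Major 7th (7th): D##
Major 9th (9th): F##
Major 13th (13th): C##

E#, G##, B#, D##, F##, C##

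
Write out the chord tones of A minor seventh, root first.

A minor seventh is a minor seventh built on A.
A — root
C — minor 3rd
E — perfect 5th
G — minor 7th

A C E G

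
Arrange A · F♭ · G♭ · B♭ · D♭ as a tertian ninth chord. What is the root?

G♭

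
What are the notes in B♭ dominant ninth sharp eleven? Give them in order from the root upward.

B-flat – D – F – A-flat – C – E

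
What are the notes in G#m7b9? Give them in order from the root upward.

G#  B  D#  F#  A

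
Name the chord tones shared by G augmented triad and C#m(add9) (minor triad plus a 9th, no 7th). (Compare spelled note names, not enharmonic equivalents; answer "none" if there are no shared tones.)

D#

G augmented triad = G, B, D#.
C#m(add9) = C#, E, G#, D#.
Shared: D#.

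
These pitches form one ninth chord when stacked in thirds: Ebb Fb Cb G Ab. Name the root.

Arranged so that each adjacent pair is a third by letter name: Fb – Ab – Cb – Ebb – G.
The bottom of that stack, Fb, is the root (this is Fb dominant seventh sharp nine).

Fb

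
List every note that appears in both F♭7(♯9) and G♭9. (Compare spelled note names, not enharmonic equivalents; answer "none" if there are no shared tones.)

Fb – Ab

F♭7(♯9) = Fb, Ab, Cb, Ebb, G.
G♭9 = Gb, Bb, Db, Fb, Ab.
Shared: Fb, Ab.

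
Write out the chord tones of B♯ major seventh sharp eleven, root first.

B-sharp  D-double-sharp  F-double-sharp  A-double-sharp  E-double-sharp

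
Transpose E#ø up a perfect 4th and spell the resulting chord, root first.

E# up a perfect 4th → A#. New chord: A# half-diminished seventh.
root → A#
3rd (minor 3rd) → C#
5th (diminished 5th) → E
7th (minor 7th) → G#

A#  C#  E  G#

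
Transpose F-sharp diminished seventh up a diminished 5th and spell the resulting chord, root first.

C, E-flat, G-flat, B-double-flat

A diminished 5th up from F-sharp is C, so the new chord is C diminished seventh.
Root: C
Minor 3rd (3rd): E-flat
Diminished 5th (5th): G-flat
Diminished 7th (7th): B-double-flat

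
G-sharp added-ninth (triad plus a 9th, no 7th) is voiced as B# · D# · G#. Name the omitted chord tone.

A#

The full G-sharp added-ninth chord is G#, B#, D#, A#.
Comparing with the voicing, the major 9th (9th) — A# — is absent.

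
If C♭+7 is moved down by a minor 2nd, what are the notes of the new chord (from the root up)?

Bb – D – F# – Ab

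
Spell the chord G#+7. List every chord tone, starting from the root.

G#+7 is an augmented seventh built on G#.
G# — root
B# — major 3rd
D## — augmented 5th
F# — minor 7th

G#, B#, D##, F#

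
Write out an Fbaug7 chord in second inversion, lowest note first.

Fbaug7 = F♭–A♭–C–E𝄫; second inversion → fifth (C) lowest.

C, E𝄫, F♭, A♭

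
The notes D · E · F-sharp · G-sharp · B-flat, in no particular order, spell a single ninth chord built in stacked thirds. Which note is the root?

E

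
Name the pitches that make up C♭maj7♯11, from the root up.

Root Cb, quality major seventh sharp eleven:
- root: Cb
- major 3rd: Eb
- perfect 5th: Gb
- major 7th: Bb
- augmented 11th: F

Cb Eb Gb Bb F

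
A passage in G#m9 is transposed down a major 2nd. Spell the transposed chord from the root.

F#, A, C#, E, G#

G# down a major 2nd → F#. New chord: F# minor ninth.
- root: F#
- minor 3rd: A
- perfect 5th: C#
- minor 7th: E
- major 9th: G#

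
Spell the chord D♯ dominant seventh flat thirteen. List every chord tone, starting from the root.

D#, F##, A#, C#, B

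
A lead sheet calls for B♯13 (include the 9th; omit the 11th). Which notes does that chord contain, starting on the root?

Root B#, quality dominant thirteenth:
- root: B#
- major 3rd: D##
- perfect 5th: F##
- minor 7th: A#
- major 9th: C##
- major 13th: G##

B# – D## – F## – A# – C## – G##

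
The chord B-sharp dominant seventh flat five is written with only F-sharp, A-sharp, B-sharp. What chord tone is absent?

The full B-sharp dominant seventh flat five chord is B-sharp, D-double-sharp, F-sharp, A-sharp.
Comparing with the voicing, the major 3rd (3rd) — D-double-sharp — is absent.

D-double-sharp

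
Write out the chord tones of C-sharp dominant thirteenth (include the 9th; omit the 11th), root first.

C-sharp, E-sharp, G-sharp, B, D-sharp, A-sharp

Root C-sharp, quality dominant thirteenth:
root → C-sharp
3rd (major 3rd) → E-sharp
5th (perfect 5th) → G-sharp
7th (minor 7th) → B
9th (major 9th) → D-sharp
13th (major 13th) → A-sharp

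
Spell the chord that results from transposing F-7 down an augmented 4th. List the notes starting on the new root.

Cb, Ebb, Gb, Bbb

F down an augmented 4th → Cb. New chord: Cb minor seventh.
Root: Cb
Minor 3rd (3rd): Ebb
Perfect 5th (5th): Gb
Minor 7th (7th): Bbb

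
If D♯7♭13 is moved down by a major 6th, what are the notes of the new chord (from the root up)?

Transposed root: D# → F# (major 6th down). So we spell F# dominant seventh flat thirteen:
root → F#
3rd (major 3rd) → A#
5th (perfect 5th) → C#
7th (minor 7th) → E
13th (minor 13th) → D

F# – A# – C# – E – D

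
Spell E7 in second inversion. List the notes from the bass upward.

In root position, E7 is E–G♯–B–D.
Second inversion puts the fifth (B) in the bass.

B  D  E  G♯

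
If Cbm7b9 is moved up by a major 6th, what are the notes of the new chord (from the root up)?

Transposed root: Cb → Ab (major 6th up). So we spell Ab minor seventh flat nine:
Ab — root
Cb — minor 3rd
Eb — perfect 5th
Gb — minor 7th
Bbb — minor 9th

Ab  Cb  Eb  Gb  Bbb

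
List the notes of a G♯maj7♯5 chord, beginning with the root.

G#, B#, D##, F##

G♯maj7♯5 is an augmented major seventh built on G#.
- root: G#
- major 3rd: B#
- augmented 5th: D##
- major 7th: F##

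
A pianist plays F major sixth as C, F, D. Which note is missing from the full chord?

The full F major sixth chord is F, A, C, D.
Comparing with the voicing, the major 3rd (3rd) — A — is absent.

A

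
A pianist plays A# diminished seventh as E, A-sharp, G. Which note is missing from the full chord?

C-sharp

The full A# diminished seventh chord is A-sharp, C-sharp, E, G.
Comparing with the voicing, the minor 3rd (3rd) — C-sharp — is absent.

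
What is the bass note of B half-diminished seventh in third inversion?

A

B half-diminished seventh = B–D–F–A. Third inversion → seventh in the bass = A.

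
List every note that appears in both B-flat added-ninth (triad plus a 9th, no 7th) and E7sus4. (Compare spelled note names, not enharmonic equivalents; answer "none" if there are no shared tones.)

B-flat added-ninth = B♭, D, F, C.
E7sus4 = E, A, B, D.
Shared: D.

D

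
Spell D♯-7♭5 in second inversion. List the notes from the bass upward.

A, C#, D#, F#

In root position, D♯-7♭5 is D#–F#–A–C#.
Second inversion puts the fifth (A) in the bass.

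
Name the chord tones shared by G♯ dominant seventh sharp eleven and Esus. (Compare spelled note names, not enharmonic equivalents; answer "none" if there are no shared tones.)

none

G♯ dominant seventh sharp eleven = G#, B#, D#, F#, C##.
Esus = E, A, B.
Shared: none.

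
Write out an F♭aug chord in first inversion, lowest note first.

Ab – C – Fb

F♭aug = Fb–Ab–C; first inversion → third (Ab) lowest.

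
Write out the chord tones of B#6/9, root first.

B#, D##, F##, G##, C##

B#6/9: six-nine on B#.
root → B#
3rd (major 3rd) → D##
5th (perfect 5th) → F##
6th (major 6th) → G##
9th (major 9th) → C##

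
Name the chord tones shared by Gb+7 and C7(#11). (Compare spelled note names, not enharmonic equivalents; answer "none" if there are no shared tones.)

Bb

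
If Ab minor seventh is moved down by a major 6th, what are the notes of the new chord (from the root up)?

A-flat down a major 6th → C-flat. New chord: C-flat minor seventh.
- root: C-flat
- minor 3rd: E-double-flat
- perfect 5th: G-flat
- minor 7th: B-double-flat

C-flat – E-double-flat – G-flat – B-double-flat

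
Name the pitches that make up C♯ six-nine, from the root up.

C-sharp, E-sharp, G-sharp, A-sharp, D-sharp

C♯ six-nine is a six-nine built on C-sharp.
root → C-sharp
3rd (major 3rd) → E-sharp
5th (perfect 5th) → G-sharp
6th (major 6th) → A-sharp
9th (major 9th) → D-sharp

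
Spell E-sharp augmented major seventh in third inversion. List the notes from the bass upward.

D𝄪 – E♯ – G𝄪 – B𝄪

In root position, E-sharp augmented major seventh is E♯–G𝄪–B𝄪–D𝄪.
Third inversion puts the seventh (D𝄪) in the bass.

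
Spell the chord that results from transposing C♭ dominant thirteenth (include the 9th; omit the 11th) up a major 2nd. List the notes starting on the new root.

D♭, F, A♭, C♭, E♭, B♭

C♭ up a major 2nd → D♭. New chord: D♭ dominant thirteenth.
Root: D♭
Major 3rd (3rd): F
Perfect 5th (5th): A♭
Minor 7th (7th): C♭
Major 9th (9th): E♭
Major 13th (13th): B♭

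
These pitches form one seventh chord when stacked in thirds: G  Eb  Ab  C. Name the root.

Ab

Arranged so that each adjacent pair is a third by letter name: Ab – C – Eb – G.
The bottom of that stack, Ab, is the root (this is Ab major seventh).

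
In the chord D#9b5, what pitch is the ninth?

E#

Root of D#9b5 = D#. The 9th is a major 9th: D# up a major 9th → E#.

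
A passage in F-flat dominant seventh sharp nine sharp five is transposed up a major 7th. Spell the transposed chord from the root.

Transposed root: F♭ → E♭ (major 7th up). So we spell E♭ dominant seventh sharp nine sharp five:
Root: E♭
Major 3rd (3rd): G
Augmented 5th (5th): B
Minor 7th (7th): D♭
Augmented 9th (9th): F♯

E♭ – G – B – D♭ – F♯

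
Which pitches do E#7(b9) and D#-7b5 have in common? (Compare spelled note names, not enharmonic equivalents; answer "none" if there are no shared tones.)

D#, F#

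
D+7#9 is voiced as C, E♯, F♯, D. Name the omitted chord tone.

A♯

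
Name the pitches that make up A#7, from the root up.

Root A#, quality dominant seventh:
root → A#
3rd (major 3rd) → C##
5th (perfect 5th) → E#
7th (minor 7th) → G#

A#  C##  E#  G#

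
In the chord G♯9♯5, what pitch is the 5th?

Root of G♯9♯5 = G#. The 5th is an augmented 5th: G# up an augmented 5th → D##.

D##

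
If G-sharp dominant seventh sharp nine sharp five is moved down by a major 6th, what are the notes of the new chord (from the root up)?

G# down a major 6th → B. New chord: B dominant seventh sharp nine sharp five.
- root: B
- major 3rd: D#
- augmented 5th: F##
- minor 7th: A
- augmented 9th: C##

B D# F## A C##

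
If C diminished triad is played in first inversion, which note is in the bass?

Eb

C diminished triad in root position is C–Eb–Gb.
First inversion places the third in the bass, which is Eb.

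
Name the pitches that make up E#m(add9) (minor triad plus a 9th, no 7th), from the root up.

Root E♯, quality minor added-ninth:
root → E♯
3rd (minor 3rd) → G♯
5th (perfect 5th) → B♯
9th (major 9th) → F𝄪

E♯  G♯  B♯  F𝄪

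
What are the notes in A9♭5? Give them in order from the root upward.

A – C♯ – E♭ – G – B

A9♭5: dominant ninth flat five on A.
root → A
3rd (major 3rd) → C♯
5th (diminished 5th) → E♭
7th (minor 7th) → G
9th (major 9th) → B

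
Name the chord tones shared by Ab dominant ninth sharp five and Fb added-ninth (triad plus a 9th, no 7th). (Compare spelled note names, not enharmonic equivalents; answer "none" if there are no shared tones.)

Ab, Gb

Ab dominant ninth sharp five = Ab, C, E, Gb, Bb.
Fb added-ninth = Fb, Ab, Cb, Gb.
Shared: Ab, Gb.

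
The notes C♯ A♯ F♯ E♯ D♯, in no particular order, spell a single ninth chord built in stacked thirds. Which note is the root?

D♯

Arranged so that each adjacent pair is a third by letter name: D♯ – F♯ – A♯ – C♯ – E♯.
The bottom of that stack, D♯, is the root (this is D♯ minor ninth).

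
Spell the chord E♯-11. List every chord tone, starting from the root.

Root E#, quality minor eleventh:
Root: E#
Minor 3rd (3rd): G#
Perfect 5th (5th): B#
Minor 7th (7th): D#
Major 9th (9th): F##
Perfect 11th (11th): A#

E# G# B# D# F## A#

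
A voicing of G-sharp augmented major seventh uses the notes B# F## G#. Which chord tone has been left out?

D##

The full G-sharp augmented major seventh chord is G#, B#, D##, F##.
Comparing with the voicing, the augmented 5th (5th) — D## — is absent.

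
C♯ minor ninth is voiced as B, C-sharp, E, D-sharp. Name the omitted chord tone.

The full C♯ minor ninth chord is C-sharp, E, G-sharp, B, D-sharp.
Comparing with the voicing, the perfect 5th (5th) — G-sharp — is absent.

G-sharp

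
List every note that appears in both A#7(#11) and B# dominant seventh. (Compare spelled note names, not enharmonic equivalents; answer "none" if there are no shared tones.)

A♯, D𝄪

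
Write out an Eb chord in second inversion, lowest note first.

Eb = E♭–G–B♭; second inversion → fifth (B♭) lowest.

B♭ E♭ G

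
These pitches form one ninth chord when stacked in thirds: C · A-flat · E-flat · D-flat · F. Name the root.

D-flat

Arranged so that each adjacent pair is a third by letter name: D-flat – F – A-flat – C – E-flat.
The bottom of that stack, D-flat, is the root (this is D-flat major ninth).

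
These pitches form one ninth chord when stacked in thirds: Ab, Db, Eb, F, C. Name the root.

Db

Arranged so that each adjacent pair is a third by letter name: Db – F – Ab – C – Eb.
The bottom of that stack, Db, is the root (this is Db major ninth).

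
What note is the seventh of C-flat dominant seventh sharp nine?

C-flat dominant seventh sharp nine is built on C-flat; its 7th is a minor 7th above the root.
A seventh above C uses the letter B, and the minor 7th above C-flat is B-double-flat.

B-double-flat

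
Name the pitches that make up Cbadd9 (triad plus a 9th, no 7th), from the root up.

C♭ – E♭ – G♭ – D♭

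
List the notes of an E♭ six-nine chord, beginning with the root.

E♭ six-nine is a six-nine built on E♭.
Root: E♭
Major 3rd (3rd): G
Perfect 5th (5th): B♭
Major 6th (6th): C
Major 9th (9th): F

E♭  G  B♭  C  F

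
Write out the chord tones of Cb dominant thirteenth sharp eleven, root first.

Root C♭, quality dominant thirteenth sharp eleven:
root → C♭
3rd (major 3rd) → E♭
5th (perfect 5th) → G♭
7th (minor 7th) → B𝄫
9th (major 9th) → D♭
11th (augmented 11th) → F
13th (major 13th) → A♭

C♭  E♭  G♭  B𝄫  D♭  F  A♭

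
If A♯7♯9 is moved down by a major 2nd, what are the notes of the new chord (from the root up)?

G#  B#  D#  F#  A##

Transposed root: A# → G# (major 2nd down). So we spell G# dominant seventh sharp nine:
Root: G#
Major 3rd (3rd): B#
Perfect 5th (5th): D#
Minor 7th (7th): F#
Augmented 9th (9th): A##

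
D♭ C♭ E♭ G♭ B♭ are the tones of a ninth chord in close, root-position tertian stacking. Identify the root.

C♭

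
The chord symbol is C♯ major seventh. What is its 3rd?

E#

C♯ major seventh is built on C#; its 3rd is a major 3rd above the root.
A third above C uses the letter E, and the major 3rd above C# is E#.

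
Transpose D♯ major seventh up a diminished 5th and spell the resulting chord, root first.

A – C♯ – E – G♯

Transposed root: D♯ → A (diminished 5th up). So we spell A major seventh:
root → A
3rd (major 3rd) → C♯
5th (perfect 5th) → E
7th (major 7th) → G♯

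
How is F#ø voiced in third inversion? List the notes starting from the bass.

F#ø = F#–A–C–E; third inversion → seventh (E) lowest.

E, F#, A, C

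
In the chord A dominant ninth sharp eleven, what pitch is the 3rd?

C#

Root of A dominant ninth sharp eleven = A. The 3rd is a major 3rd: A up a major 3rd → C#.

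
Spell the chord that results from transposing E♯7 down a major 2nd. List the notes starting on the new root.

D# – F## – A# – C#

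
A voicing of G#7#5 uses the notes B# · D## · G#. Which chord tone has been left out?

F#

G#7#5 = G#, B#, D##, F#. The voicing lacks the 7th (minor 7th), F#.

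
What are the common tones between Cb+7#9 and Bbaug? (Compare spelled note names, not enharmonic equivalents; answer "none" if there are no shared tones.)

D

Cb+7#9 = Cb, Eb, G, Bbb, D.
Bbaug = Bb, D, F#.
Shared: D.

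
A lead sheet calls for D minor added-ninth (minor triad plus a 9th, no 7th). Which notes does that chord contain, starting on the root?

D  F  A  E

Root D, quality minor added-ninth:
root → D
3rd (minor 3rd) → F
5th (perfect 5th) → A
9th (major 9th) → E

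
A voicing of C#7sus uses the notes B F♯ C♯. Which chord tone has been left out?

G♯

The full C#7sus chord is C♯, F♯, G♯, B.
Comparing with the voicing, the perfect 5th (5th) — G♯ — is absent.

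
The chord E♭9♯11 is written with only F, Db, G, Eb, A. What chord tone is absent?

Bb

The full E♭9♯11 chord is Eb, G, Bb, Db, F, A.
Comparing with the voicing, the perfect 5th (5th) — Bb — is absent.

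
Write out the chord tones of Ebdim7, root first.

Eb, Gb, Bbb, Dbb

Ebdim7 is a diminished seventh built on Eb.
root → Eb
3rd (minor 3rd) → Gb
5th (diminished 5th) → Bbb
7th (diminished 7th) → Dbb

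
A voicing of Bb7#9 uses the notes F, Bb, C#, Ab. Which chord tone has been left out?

The full Bb7#9 chord is Bb, D, F, Ab, C#.
Comparing with the voicing, the major 3rd (3rd) — D — is absent.

D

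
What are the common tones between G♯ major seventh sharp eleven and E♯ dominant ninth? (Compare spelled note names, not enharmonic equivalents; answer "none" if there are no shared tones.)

G♯ major seventh sharp eleven: G# B# D# F## C##
E♯ dominant ninth: E# G## B# D# F##
Common to both → B#, D#, F##.

B#, D#, F##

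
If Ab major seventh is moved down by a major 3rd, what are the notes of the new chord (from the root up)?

Transposed root: A♭ → F♭ (major 3rd down). So we spell F♭ major seventh:
F♭ — root
A♭ — major 3rd
C♭ — perfect 5th
E♭ — major 7th

F♭ – A♭ – C♭ – E♭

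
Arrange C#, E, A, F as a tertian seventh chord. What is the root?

F

Stacking in thirds gives F – A – C# – E, so F is the root — F augmented major seventh.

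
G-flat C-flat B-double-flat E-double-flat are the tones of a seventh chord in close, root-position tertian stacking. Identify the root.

Stacking in thirds gives C-flat – E-double-flat – G-flat – B-double-flat, so C-flat is the root — C-flat minor seventh.

C-flat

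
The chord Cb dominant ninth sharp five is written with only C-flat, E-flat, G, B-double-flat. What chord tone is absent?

D-flat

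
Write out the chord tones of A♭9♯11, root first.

A♭ – C – E♭ – G♭ – B♭ – D

Root A♭, quality dominant ninth sharp eleven:
Root: A♭
Major 3rd (3rd): C
Perfect 5th (5th): E♭
Minor 7th (7th): G♭
Major 9th (9th): B♭
Augmented 11th (11th): D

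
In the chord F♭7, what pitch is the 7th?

F♭7 is built on F♭; its 7th is a minor 7th above the root.
A seventh above F uses the letter E, and the minor 7th above F♭ is E𝄫.

E𝄫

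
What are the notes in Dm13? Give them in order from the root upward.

D – F – A – C – E – G – B

Dm13 is a minor thirteenth built on D.
Root: D
Minor 3rd (3rd): F
Perfect 5th (5th): A
Minor 7th (7th): C
Major 9th (9th): E
Perfect 11th (11th): G
Major 13th (13th): B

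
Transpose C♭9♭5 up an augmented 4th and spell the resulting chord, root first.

F, A, C♭, E♭, G

C♭ up an augmented 4th → F. New chord: F dominant ninth flat five.
root → F
3rd (major 3rd) → A
5th (diminished 5th) → C♭
7th (minor 7th) → E♭
9th (major 9th) → G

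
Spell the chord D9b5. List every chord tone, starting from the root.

D, F#, Ab, C, E

D9b5: dominant ninth flat five on D.
D — root
F# — major 3rd
Ab — diminished 5th
C — minor 7th
E — major 9th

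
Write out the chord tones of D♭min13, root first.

Db, Fb, Ab, Cb, Eb, Gb, Bb

Root Db, quality minor thirteenth:
Db — root
Fb — minor 3rd
Ab — perfect 5th
Cb — minor 7th
Eb — major 9th
Gb — perfect 11th
Bb — major 13th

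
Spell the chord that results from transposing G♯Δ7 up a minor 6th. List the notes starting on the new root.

E, G#, B, D#

Transposed root: G# → E (minor 6th up). So we spell E major seventh:
E — root
G# — major 3rd
B — perfect 5th
D# — major 7th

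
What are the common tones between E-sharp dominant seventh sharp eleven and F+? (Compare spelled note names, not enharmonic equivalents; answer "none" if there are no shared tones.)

none

E-sharp dominant seventh sharp eleven = E♯, G𝄪, B♯, D♯, A𝄪.
F+ = F, A, C♯.
Shared: none.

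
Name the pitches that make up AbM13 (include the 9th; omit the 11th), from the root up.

Ab C Eb G Bb F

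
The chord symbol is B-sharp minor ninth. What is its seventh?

A-sharp

B-sharp minor ninth is built on B-sharp; its 7th is a minor 7th above the root.
A seventh above B uses the letter A, and the minor 7th above B-sharp is A-sharp.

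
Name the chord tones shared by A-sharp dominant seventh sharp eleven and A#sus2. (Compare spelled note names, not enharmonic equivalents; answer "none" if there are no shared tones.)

A#, E#

A-sharp dominant seventh sharp eleven = A#, C##, E#, G#, D##.
A#sus2 = A#, B#, E#.
Shared: A#, E#.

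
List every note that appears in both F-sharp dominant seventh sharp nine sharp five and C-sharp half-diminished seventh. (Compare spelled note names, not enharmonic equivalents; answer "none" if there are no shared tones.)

F-sharp dominant seventh sharp nine sharp five: F-sharp A-sharp C-double-sharp E G-double-sharp
C-sharp half-diminished seventh: C-sharp E G B
Common to both → E.

E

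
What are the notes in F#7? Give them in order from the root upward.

F♯, A♯, C♯, E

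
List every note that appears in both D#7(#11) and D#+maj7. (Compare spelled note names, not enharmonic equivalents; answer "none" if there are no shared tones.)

D#7(#11) = D#, F##, A#, C#, G##.
D#+maj7 = D#, F##, A##, C##.
Shared: D#, F##.

D#  F##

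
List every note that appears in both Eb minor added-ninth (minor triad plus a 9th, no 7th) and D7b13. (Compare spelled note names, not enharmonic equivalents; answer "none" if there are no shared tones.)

Bb

Eb minor added-ninth: Eb Gb Bb F
D7b13: D F# A C Bb
Common to both → Bb.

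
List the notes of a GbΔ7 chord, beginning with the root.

Gb, Bb, Db, F

GbΔ7: major seventh on Gb.
- root: Gb
- major 3rd: Bb
- perfect 5th: Db
- major 7th: F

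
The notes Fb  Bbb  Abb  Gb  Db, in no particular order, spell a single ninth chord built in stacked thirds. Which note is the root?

Gb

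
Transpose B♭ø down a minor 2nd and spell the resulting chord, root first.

A minor 2nd down from Bb is A, so the new chord is A half-diminished seventh.
Root: A
Minor 3rd (3rd): C
Diminished 5th (5th): Eb
Minor 7th (7th): G

A, C, Eb, G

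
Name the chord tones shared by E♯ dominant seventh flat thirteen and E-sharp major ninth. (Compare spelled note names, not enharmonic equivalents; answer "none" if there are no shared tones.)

E♯ dominant seventh flat thirteen = E-sharp, G-double-sharp, B-sharp, D-sharp, C-sharp.
E-sharp major ninth = E-sharp, G-double-sharp, B-sharp, D-double-sharp, F-double-sharp.
Shared: E-sharp, G-double-sharp, B-sharp.

E-sharp – G-double-sharp – B-sharp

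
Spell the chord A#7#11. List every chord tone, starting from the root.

A#7#11: dominant seventh sharp eleven on A#.
A# — root
C## — major 3rd
E# — perfect 5th
G# — minor 7th
D## — augmented 11th

A#  C##  E#  G#  D##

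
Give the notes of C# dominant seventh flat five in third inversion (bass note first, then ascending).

In root position, C# dominant seventh flat five is C-sharp–E-sharp–G–B.
Third inversion puts the seventh (B) in the bass.

B, C-sharp, E-sharp, G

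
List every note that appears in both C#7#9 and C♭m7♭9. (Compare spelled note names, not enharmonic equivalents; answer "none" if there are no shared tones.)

none

C#7#9: C# E# G# B D##
C♭m7♭9: Cb Ebb Gb Bbb Dbb
Common to both → none.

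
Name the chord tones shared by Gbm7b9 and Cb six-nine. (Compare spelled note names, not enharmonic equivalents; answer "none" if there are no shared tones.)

Gbm7b9: Gb Bbb Db Fb Abb
Cb six-nine: Cb Eb Gb Ab Db
Common to both → Gb, Db.

Gb  Db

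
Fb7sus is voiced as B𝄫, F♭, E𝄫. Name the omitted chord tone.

C♭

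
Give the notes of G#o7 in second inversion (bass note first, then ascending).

G#o7 = G#–B–D–F; second inversion → fifth (D) lowest.

D  F  G#  B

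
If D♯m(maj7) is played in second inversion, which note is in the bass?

A#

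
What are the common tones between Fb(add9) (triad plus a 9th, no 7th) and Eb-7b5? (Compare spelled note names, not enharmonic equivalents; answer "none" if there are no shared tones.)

Gb

Fb(add9): Fb Ab Cb Gb
Eb-7b5: Eb Gb Bbb Db
Common to both → Gb.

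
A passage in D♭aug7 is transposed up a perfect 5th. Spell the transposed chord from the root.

Db up a perfect 5th → Ab. New chord: Ab augmented seventh.
Ab — root
C — major 3rd
E — augmented 5th
Gb — minor 7th

Ab  C  E  Gb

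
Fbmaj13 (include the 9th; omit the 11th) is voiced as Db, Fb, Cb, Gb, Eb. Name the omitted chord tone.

Fbmaj13 = Fb, Ab, Cb, Eb, Gb, Db. The voicing lacks the 3rd (major 3rd), Ab.

Ab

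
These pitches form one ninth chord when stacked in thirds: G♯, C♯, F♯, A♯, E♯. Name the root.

Arranged so that each adjacent pair is a third by letter name: F♯ – A♯ – C♯ – E♯ – G♯.
The bottom of that stack, F♯, is the root (this is F♯ major ninth).

F♯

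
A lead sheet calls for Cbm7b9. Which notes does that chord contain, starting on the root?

Root Cb, quality minor seventh flat nine:
Root: Cb
Minor 3rd (3rd): Ebb
Perfect 5th (5th): Gb
Minor 7th (7th): Bbb
Minor 9th (9th): Dbb

Cb  Ebb  Gb  Bbb  Dbb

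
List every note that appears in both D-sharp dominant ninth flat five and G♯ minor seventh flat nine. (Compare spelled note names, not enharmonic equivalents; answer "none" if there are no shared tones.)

D-sharp – A

D-sharp dominant ninth flat five = D-sharp, F-double-sharp, A, C-sharp, E-sharp.
G♯ minor seventh flat nine = G-sharp, B, D-sharp, F-sharp, A.
Shared: D-sharp, A.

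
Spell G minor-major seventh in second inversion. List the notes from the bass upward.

D, F♯, G, B♭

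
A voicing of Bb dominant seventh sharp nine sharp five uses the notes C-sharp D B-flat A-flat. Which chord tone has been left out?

F-sharp

Bb dominant seventh sharp nine sharp five = B-flat, D, F-sharp, A-flat, C-sharp. The voicing lacks the 5th (augmented 5th), F-sharp.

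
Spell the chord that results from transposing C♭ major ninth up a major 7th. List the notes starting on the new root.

B-flat – D – F – A – C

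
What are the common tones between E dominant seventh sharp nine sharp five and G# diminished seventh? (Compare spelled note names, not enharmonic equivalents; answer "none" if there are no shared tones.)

G-sharp D

E dominant seventh sharp nine sharp five = E, G-sharp, B-sharp, D, F-double-sharp.
G# diminished seventh = G-sharp, B, D, F.
Shared: G-sharp, D.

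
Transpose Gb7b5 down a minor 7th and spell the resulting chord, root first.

Ab, C, Ebb, Gb

Gb down a minor 7th → Ab. New chord: Ab dominant seventh flat five.
root → Ab
3rd (major 3rd) → C
5th (diminished 5th) → Ebb
7th (minor 7th) → Gb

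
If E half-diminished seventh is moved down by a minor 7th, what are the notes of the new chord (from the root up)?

F-sharp  A  C  E

E down a minor 7th → F-sharp. New chord: F-sharp half-diminished seventh.
- root: F-sharp
- minor 3rd: A
- diminished 5th: C
- minor 7th: E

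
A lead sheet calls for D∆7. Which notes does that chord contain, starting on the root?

D – F# – A – C#

Root D, quality major seventh:
- root: D
- major 3rd: F#
- perfect 5th: A
- major 7th: C#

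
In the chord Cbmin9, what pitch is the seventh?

Root of Cbmin9 = C♭. The 7th is a minor 7th: C♭ up a minor 7th → B𝄫.

B𝄫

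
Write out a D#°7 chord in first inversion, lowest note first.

F# – A – C – D#

In root position, D#°7 is D#–F#–A–C.
First inversion puts the third (F#) in the bass.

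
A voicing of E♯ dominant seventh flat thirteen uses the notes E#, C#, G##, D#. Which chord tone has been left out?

B#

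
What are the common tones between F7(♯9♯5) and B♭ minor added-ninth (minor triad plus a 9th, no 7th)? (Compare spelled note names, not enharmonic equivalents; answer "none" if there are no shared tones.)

F7(♯9♯5) = F, A, C#, Eb, G#.
B♭ minor added-ninth = Bb, Db, F, C.
Shared: F.

F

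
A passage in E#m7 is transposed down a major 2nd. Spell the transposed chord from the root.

A major 2nd down from E♯ is D♯, so the new chord is D♯ minor seventh.
- root: D♯
- minor 3rd: F♯
- perfect 5th: A♯
- minor 7th: C♯

D♯, F♯, A♯, C♯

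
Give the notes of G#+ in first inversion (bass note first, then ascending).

G#+ = G#–B#–D##; first inversion → third (B#) lowest.

B#, D##, G#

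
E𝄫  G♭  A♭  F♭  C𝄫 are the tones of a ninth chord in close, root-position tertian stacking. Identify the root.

Arranged so that each adjacent pair is a third by letter name: F♭ – A♭ – C𝄫 – E𝄫 – G♭.
The bottom of that stack, F♭, is the root (this is F♭ dominant ninth flat five).

F♭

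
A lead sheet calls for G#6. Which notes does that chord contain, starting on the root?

G#6 is a major sixth built on G#.
G# — root
B# — major 3rd
D# — perfect 5th
E# — major 6th

G# – B# – D# – E#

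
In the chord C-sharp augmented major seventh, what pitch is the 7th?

B-sharp

C-sharp augmented major seventh is built on C-sharp; its 7th is a major 7th above the root.
A seventh above C uses the letter B, and the major 7th above C-sharp is B-sharp.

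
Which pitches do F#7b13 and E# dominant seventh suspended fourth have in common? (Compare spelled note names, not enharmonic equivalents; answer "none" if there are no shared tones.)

F#7b13: F♯ A♯ C♯ E D
E# dominant seventh suspended fourth: E♯ A♯ B♯ D♯
Common to both → A♯.

A♯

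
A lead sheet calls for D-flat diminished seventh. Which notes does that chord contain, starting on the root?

Db, Fb, Abb, Cbb

D-flat diminished seventh: diminished seventh on Db.
root → Db
3rd (minor 3rd) → Fb
5th (diminished 5th) → Abb
7th (diminished 7th) → Cbb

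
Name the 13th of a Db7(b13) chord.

Root of Db7(b13) = Db. The 13th is a minor 13th: Db up a minor 13th → Bbb.

Bbb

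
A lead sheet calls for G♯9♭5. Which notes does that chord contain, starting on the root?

G♯9♭5: dominant ninth flat five on G♯.
root → G♯
3rd (major 3rd) → B♯
5th (diminished 5th) → D
7th (minor 7th) → F♯
9th (major 9th) → A♯

G♯  B♯  D  F♯  A♯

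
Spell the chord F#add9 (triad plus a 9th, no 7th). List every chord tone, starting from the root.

F# A# C# G#

F#add9 is an added-ninth built on F#.
root → F#
3rd (major 3rd) → A#
5th (perfect 5th) → C#
9th (major 9th) → G#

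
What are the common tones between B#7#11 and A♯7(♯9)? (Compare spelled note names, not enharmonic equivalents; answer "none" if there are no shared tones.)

B#7#11: B♯ D𝄪 F𝄪 A♯ E𝄪
A♯7(♯9): A♯ C𝄪 E♯ G♯ B𝄪
Common to both → A♯.

A♯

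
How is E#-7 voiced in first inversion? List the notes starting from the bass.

G#, B#, D#, E#

E#-7 = E#–G#–B#–D#; first inversion → third (G#) lowest.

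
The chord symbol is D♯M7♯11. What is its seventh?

D♯M7♯11 is built on D#; its 7th is a major 7th above the root.
A seventh above D uses the letter C, and the major 7th above D# is C##.

C##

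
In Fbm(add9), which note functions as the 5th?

Root of Fbm(add9) = Fb. The 5th is a perfect 5th: Fb up a perfect 5th → Cb.

Cb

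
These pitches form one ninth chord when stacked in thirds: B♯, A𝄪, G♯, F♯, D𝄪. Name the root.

G♯

Stacking in thirds gives G♯ – B♯ – D𝄪 – F♯ – A𝄪, so G♯ is the root — G♯ dominant seventh sharp nine sharp five.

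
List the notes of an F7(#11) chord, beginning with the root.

F7(#11): dominant seventh sharp eleven on F.
root → F
3rd (major 3rd) → A
5th (perfect 5th) → C
7th (minor 7th) → Eb
11th (augmented 11th) → B

F A C Eb B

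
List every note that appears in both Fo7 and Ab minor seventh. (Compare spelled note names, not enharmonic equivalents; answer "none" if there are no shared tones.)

Ab Cb

Fo7: F Ab Cb Ebb
Ab minor seventh: Ab Cb Eb Gb
Common to both → Ab, Cb.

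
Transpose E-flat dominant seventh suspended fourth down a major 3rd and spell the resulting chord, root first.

C♭, F♭, G♭, B𝄫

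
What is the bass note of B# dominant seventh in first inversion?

D-double-sharp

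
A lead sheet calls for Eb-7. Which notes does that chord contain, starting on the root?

Eb Gb Bb Db

Eb-7 is a minor seventh built on Eb.
- root: Eb
- minor 3rd: Gb
- perfect 5th: Bb
- minor 7th: Db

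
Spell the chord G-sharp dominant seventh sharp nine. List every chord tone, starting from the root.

G♯ – B♯ – D♯ – F♯ – A𝄪

Root G♯, quality dominant seventh sharp nine:
- root: G♯
- major 3rd: B♯
- perfect 5th: D♯
- minor 7th: F♯
- augmented 9th: A𝄪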